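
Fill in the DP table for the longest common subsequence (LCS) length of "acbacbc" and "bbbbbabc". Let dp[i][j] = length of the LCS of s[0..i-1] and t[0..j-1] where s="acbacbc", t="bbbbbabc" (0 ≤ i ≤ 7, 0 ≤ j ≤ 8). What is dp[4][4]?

1

   ''  b  b  b  b  b  a  b  c
''  0  0  0  0  0  0  0  0  0
 a  0  0  0  0  0  0  1  1  1
 c  0  0  0  0  0  0  1  1  2
 b  0  1  1  1  1  1  1  2  2
 a  0  1  1  1  1  1  2  2  2
 c  0  1  1  1  1  1  2  2  3
 b  0  1  2  2  2  2  2  3  3
 c  0  1  2  2  2  2  2  3  4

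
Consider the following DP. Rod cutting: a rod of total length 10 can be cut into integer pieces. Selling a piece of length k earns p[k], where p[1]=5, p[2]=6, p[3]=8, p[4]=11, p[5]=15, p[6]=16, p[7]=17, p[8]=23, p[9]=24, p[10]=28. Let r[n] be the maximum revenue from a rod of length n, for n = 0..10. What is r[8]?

40

   n    0    1    2    3    4    5    6    7    8    9   10
r[n]    0    5   10   15   20   25   30   35   40   45   50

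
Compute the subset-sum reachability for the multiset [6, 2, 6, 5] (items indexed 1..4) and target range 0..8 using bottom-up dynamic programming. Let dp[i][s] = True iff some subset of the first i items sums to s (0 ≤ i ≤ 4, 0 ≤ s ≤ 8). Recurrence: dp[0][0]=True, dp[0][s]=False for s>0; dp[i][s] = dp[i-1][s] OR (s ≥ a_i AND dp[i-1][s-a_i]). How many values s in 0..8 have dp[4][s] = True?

6

i\s   0   1   2   3   4   5   6   7   8
  0   T   F   F   F   F   F   F   F   F
  1   T   F   F   F   F   F   T   F   F
  2   T   F   T   F   F   F   T   F   T
  3   T   F   T   F   F   F   T   F   T
  4   T   F   T   F   F   T   T   T   T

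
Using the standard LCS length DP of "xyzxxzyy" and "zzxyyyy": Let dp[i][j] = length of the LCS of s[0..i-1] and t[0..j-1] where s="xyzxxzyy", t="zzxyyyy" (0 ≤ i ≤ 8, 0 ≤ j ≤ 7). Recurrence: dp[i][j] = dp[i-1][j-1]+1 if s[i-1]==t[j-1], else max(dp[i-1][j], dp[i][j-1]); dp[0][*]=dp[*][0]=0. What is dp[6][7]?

2

   ''  z  z  x  y  y  y  y
''  0  0  0  0  0  0  0  0
 x  0  0  0  1  1  1  1  1
 y  0  0  0  1  2  2  2  2
 z  0  1  1  1  2  2  2  2
 x  0  1  1  2  2  2  2  2
 x  0  1  1  2  2  2  2  2
 z  0  1  2  2  2  2  2  2
 y  0  1  2  2  3  3  3  3
 y  0  1  2  2  3  4  4  4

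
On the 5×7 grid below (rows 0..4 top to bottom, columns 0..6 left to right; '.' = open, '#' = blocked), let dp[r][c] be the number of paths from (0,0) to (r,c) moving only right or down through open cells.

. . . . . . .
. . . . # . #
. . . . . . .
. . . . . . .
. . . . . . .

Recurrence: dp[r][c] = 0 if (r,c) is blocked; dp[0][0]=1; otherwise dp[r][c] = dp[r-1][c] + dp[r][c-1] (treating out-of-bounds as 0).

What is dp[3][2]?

10

r\c   0   1   2   3   4   5   6
  0   1   1   1   1   1   1   1
  1   1   2   3   4   0   1   0
  2   1   3   6  10  10  11  11
  3   1   4  10  20  30  41  52
  4   1   5  15  35  65 106 158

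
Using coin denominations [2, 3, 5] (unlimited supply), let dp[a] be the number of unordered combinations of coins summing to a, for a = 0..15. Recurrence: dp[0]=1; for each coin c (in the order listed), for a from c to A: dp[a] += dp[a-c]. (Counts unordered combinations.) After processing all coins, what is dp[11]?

4

after  coin     0     1     2     3     4     5     6     7     8     9    10    11    12    13    14    15
          2     1     0     1     0     1     0     1     0     1     0     1     0     1     0     1     0
          3     1     0     1     1     1     1     2     1     2     2     2     2     3     2     3     3
          5     1     0     1     1     1     2     2     2     3     3     4     4     5     5     6     7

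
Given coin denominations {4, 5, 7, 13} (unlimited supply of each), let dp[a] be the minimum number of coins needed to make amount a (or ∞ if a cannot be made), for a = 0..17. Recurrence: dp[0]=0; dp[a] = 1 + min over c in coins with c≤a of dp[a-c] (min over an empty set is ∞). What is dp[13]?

1

 a  0  1  2  3  4  5  6  7  8  9 10 11 12 13 14 15 16 17
dp  0  -  -  -  1  1  -  1  2  2  2  2  2  1  2  3  3  2
(- denotes ∞ / unreachable)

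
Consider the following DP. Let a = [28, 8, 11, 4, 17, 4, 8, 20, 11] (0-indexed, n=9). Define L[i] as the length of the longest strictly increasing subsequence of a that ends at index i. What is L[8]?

3

   i    0    1    2    3    4    5    6    7    8
a[i]   28    8   11    4   17    4    8   20   11
L[i]    1    1    2    1    3    1    2    4    3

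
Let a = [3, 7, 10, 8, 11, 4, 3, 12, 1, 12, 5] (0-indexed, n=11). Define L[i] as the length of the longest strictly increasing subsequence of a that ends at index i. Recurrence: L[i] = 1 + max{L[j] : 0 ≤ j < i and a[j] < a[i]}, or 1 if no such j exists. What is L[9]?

   i    0    1    2    3    4    5    6    7    8    9   10
a[i]    3    7   10    8   11    4    3   12    1   12    5
L[i]    1    2    3    3    4    2    1    5    1    5    3

5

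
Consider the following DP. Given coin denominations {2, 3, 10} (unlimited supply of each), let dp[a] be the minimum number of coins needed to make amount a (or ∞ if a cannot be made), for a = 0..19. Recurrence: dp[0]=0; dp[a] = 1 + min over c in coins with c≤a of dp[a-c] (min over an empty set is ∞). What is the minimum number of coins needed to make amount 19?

 a  0  1  2  3  4  5  6  7  8  9 10 11 12 13 14 15 16 17 18 19
dp  0  -  1  1  2  2  2  3  3  3  1  4  2  2  3  3  3  4  4  4
(- denotes ∞ / unreachable)

4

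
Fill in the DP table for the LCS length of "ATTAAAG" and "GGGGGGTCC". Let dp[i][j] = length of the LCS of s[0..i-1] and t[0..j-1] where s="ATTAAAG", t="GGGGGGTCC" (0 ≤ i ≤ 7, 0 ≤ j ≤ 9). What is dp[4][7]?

1

   ''  G  G  G  G  G  G  T  C  C
''  0  0  0  0  0  0  0  0  0  0
 A  0  0  0  0  0  0  0  0  0  0
 T  0  0  0  0  0  0  0  1  1  1
 T  0  0  0  0  0  0  0  1  1  1
 A  0  0  0  0  0  0  0  1  1  1
 A  0  0  0  0  0  0  0  1  1  1
 A  0  0  0  0  0  0  0  1  1  1
 G  0  1  1  1  1  1  1  1  1  1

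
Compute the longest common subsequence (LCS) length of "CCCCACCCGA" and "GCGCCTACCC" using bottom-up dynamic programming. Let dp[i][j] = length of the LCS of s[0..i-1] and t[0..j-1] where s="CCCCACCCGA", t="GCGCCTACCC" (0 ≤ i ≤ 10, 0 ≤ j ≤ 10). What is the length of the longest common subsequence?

7

   ''  G  C  G  C  C  T  A  C  C  C
''  0  0  0  0  0  0  0  0  0  0  0
 C  0  0  1  1  1  1  1  1  1  1  1
 C  0  0  1  1  2  2  2  2  2  2  2
 C  0  0  1  1  2  3  3  3  3  3  3
 C  0  0  1  1  2  3  3  3  4  4  4
 A  0  0  1  1  2  3  3  4  4  4  4
 C  0  0  1  1  2  3  3  4  5  5  5
 C  0  0  1  1  2  3  3  4  5  6  6
 C  0  0  1  1  2  3  3  4  5  6  7
 G  0  1  1  2  2  3  3  4  5  6  7
 A  0  1  1  2  2  3  3  4  5  6  7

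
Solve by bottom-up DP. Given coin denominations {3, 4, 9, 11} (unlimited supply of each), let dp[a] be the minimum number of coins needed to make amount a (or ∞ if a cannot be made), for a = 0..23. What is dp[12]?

2

 a  0  1  2  3  4  5  6  7  8  9 10 11 12 13 14 15 16 17 18 19 20 21 22 23
dp  0  -  -  1  1  -  2  2  2  1  3  1  2  2  2  2  3  3  2  3  2  3  2  3
(- denotes ∞ / unreachable)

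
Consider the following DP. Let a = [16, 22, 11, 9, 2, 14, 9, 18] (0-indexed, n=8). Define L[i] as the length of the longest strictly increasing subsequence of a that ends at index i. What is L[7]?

   i    0    1    2    3    4    5    6    7
a[i]   16   22   11    9    2   14    9   18
L[i]    1    2    1    1    1    2    2    3

3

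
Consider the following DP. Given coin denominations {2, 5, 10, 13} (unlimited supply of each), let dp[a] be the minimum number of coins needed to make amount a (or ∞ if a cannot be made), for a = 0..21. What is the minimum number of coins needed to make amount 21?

 a  0  1  2  3  4  5  6  7  8  9 10 11 12 13 14 15 16 17 18 19 20 21
dp  0  -  1  -  2  1  3  2  4  3  1  4  2  1  3  2  4  3  2  4  2  5
(- denotes ∞ / unreachable)

5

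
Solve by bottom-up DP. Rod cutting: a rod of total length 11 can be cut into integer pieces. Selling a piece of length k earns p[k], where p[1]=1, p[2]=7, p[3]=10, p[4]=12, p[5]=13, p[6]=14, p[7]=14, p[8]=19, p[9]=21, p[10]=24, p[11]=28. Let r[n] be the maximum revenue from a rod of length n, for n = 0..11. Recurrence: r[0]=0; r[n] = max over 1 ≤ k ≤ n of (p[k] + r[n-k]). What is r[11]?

   n    0    1    2    3    4    5    6    7    8    9   10   11
r[n]    0    1    7   10   14   17   21   24   28   31   35   38

38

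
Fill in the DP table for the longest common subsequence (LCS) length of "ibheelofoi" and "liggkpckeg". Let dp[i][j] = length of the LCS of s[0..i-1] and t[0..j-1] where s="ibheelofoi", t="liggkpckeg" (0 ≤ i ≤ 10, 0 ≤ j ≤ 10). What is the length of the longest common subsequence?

2

   ''  l  i  g  g  k  p  c  k  e  g
''  0  0  0  0  0  0  0  0  0  0  0
 i  0  0  1  1  1  1  1  1  1  1  1
 b  0  0  1  1  1  1  1  1  1  1  1
 h  0  0  1  1  1  1  1  1  1  1  1
 e  0  0  1  1  1  1  1  1  1  2  2
 e  0  0  1  1  1  1  1  1  1  2  2
 l  0  1  1  1  1  1  1  1  1  2  2
 o  0  1  1  1  1  1  1  1  1  2  2
 f  0  1  1  1  1  1  1  1  1  2  2
 o  0  1  1  1  1  1  1  1  1  2  2
 i  0  1  2  2  2  2  2  2  2  2  2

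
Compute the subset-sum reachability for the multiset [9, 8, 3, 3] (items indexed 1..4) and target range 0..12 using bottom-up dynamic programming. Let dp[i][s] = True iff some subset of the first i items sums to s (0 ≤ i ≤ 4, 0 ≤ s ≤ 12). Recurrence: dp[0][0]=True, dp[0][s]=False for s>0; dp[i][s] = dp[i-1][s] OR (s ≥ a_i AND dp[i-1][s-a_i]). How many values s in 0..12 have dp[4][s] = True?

i\s   0   1   2   3   4   5   6   7   8   9  10  11  12
  0   T   F   F   F   F   F   F   F   F   F   F   F   F
  1   T   F   F   F   F   F   F   F   F   T   F   F   F
  2   T   F   F   F   F   F   F   F   T   T   F   F   F
  3   T   F   F   T   F   F   F   F   T   T   F   T   T
  4   T   F   F   T   F   F   T   F   T   T   F   T   T

7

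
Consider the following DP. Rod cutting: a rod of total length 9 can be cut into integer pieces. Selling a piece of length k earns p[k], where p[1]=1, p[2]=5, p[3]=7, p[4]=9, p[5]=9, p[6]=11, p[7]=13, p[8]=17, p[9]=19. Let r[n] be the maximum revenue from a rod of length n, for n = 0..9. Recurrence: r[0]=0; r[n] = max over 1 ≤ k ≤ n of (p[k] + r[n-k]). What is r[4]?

10

   n    0    1    2    3    4    5    6    7    8    9
r[n]    0    1    5    7   10   12   15   17   20   22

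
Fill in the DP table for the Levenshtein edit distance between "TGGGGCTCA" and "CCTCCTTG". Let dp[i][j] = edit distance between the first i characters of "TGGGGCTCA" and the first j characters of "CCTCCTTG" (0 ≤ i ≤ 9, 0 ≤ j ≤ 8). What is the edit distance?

   ''  C  C  T  C  C  T  T  G
''  0  1  2  3  4  5  6  7  8
 T  1  1  2  2  3  4  5  6  7
 G  2  2  2  3  3  4  5  6  6
 G  3  3  3  3  4  4  5  6  6
 G  4  4  4  4  4  5  5  6  6
 G  5  5  5  5  5  5  6  6  6
 C  6  5  5  6  5  5  6  7  7
 T  7  6  6  5  6  6  5  6  7
 C  8  7  6  6  5  6  6  6  7
 A  9  8  7  7  6  6  7  7  7

7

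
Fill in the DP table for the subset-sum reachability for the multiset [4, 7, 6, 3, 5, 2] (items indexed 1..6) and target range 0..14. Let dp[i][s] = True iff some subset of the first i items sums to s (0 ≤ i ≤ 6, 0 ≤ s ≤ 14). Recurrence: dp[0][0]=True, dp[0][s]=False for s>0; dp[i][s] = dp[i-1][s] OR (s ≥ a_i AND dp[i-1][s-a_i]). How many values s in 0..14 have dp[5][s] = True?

13

i\s   0   1   2   3   4   5   6   7   8   9  10  11  12  13  14
  0   T   F   F   F   F   F   F   F   F   F   F   F   F   F   F
  1   T   F   F   F   T   F   F   F   F   F   F   F   F   F   F
  2   T   F   F   F   T   F   F   T   F   F   F   T   F   F   F
  3   T   F   F   F   T   F   T   T   F   F   T   T   F   T   F
  4   T   F   F   T   T   F   T   T   F   T   T   T   F   T   T
  5   T   F   F   T   T   T   T   T   T   T   T   T   T   T   T
  6   T   F   T   T   T   T   T   T   T   T   T   T   T   T   T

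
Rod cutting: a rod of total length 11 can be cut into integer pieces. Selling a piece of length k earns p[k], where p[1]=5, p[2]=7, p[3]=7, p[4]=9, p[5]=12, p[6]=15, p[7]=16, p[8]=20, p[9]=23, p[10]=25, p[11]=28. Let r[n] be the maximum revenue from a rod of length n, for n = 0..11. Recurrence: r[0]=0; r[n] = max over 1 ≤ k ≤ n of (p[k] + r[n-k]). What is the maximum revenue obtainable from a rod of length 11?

55

   n    0    1    2    3    4    5    6    7    8    9   10   11
r[n]    0    5   10   15   20   25   30   35   40   45   50   55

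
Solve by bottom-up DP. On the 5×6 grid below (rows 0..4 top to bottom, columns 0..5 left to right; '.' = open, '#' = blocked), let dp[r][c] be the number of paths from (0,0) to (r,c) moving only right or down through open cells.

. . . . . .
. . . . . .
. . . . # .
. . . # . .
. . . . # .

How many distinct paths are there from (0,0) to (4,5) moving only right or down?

r\c   0   1   2   3   4   5
  0   1   1   1   1   1   1
  1   1   2   3   4   5   6
  2   1   3   6  10   0   6
  3   1   4  10   0   0   6
  4   1   5  15  15   0   6

6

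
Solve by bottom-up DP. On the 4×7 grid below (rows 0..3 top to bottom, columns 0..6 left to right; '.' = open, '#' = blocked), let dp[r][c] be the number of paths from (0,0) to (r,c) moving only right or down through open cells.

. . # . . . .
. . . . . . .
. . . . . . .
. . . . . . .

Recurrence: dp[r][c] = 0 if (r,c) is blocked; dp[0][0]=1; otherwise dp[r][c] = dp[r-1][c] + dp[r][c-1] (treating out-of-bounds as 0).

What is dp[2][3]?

r\c   0   1   2   3   4   5   6
  0   1   1   0   0   0   0   0
  1   1   2   2   2   2   2   2
  2   1   3   5   7   9  11  13
  3   1   4   9  16  25  36  49

7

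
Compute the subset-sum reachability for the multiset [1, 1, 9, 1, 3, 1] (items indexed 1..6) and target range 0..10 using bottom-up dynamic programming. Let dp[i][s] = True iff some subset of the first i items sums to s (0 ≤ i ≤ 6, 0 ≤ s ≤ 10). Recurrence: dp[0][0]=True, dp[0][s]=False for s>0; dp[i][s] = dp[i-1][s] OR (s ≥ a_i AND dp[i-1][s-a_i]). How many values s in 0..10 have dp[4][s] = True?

6

i\s   0   1   2   3   4   5   6   7   8   9  10
  0   T   F   F   F   F   F   F   F   F   F   F
  1   T   T   F   F   F   F   F   F   F   F   F
  2   T   T   T   F   F   F   F   F   F   F   F
  3   T   T   T   F   F   F   F   F   F   T   T
  4   T   T   T   T   F   F   F   F   F   T   T
  5   T   T   T   T   T   T   T   F   F   T   T
  6   T   T   T   T   T   T   T   T   F   T   T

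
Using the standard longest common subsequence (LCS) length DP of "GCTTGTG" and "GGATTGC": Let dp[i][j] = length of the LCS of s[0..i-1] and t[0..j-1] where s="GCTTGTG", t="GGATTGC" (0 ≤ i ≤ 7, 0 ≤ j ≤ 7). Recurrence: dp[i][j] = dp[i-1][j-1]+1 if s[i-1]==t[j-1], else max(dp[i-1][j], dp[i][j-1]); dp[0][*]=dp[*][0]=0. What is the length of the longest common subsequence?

   ''  G  G  A  T  T  G  C
''  0  0  0  0  0  0  0  0
 G  0  1  1  1  1  1  1  1
 C  0  1  1  1  1  1  1  2
 T  0  1  1  1  2  2  2  2
 T  0  1  1  1  2  3  3  3
 G  0  1  2  2  2  3  4  4
 T  0  1  2  2  3  3  4  4
 G  0  1  2  2  3  3  4  4

4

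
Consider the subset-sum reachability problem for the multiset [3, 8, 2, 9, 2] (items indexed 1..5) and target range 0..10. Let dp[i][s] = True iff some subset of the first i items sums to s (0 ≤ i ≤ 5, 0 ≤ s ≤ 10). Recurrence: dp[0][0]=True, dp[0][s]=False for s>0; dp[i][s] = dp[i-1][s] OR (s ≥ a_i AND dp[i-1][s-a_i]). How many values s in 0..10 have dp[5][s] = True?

9

i\s   0   1   2   3   4   5   6   7   8   9  10
  0   T   F   F   F   F   F   F   F   F   F   F
  1   T   F   F   T   F   F   F   F   F   F   F
  2   T   F   F   T   F   F   F   F   T   F   F
  3   T   F   T   T   F   T   F   F   T   F   T
  4   T   F   T   T   F   T   F   F   T   T   T
  5   T   F   T   T   T   T   F   T   T   T   T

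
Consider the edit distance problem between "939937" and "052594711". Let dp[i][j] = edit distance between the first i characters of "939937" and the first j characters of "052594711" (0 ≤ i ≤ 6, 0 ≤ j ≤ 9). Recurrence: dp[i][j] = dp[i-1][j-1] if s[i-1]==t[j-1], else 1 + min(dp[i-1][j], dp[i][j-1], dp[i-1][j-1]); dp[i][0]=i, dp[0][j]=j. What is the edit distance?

   ''  0  5  2  5  9  4  7  1  1
''  0  1  2  3  4  5  6  7  8  9
 9  1  1  2  3  4  4  5  6  7  8
 3  2  2  2  3  4  5  5  6  7  8
 9  3  3  3  3  4  4  5  6  7  8
 9  4  4  4  4  4  4  5  6  7  8
 3  5  5  5  5  5  5  5  6  7  8
 7  6  6  6  6  6  6  6  5  6  7

7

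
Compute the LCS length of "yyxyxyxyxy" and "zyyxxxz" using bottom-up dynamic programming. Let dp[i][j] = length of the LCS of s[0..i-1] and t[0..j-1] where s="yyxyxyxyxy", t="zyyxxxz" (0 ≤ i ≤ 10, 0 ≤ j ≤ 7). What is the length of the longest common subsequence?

   ''  z  y  y  x  x  x  z
''  0  0  0  0  0  0  0  0
 y  0  0  1  1  1  1  1  1
 y  0  0  1  2  2  2  2  2
 x  0  0  1  2  3  3  3  3
 y  0  0  1  2  3  3  3  3
 x  0  0  1  2  3  4  4  4
 y  0  0  1  2  3  4  4  4
 x  0  0  1  2  3  4  5  5
 y  0  0  1  2  3  4  5  5
 x  0  0  1  2  3  4  5  5
 y  0  0  1  2  3  4  5  5

5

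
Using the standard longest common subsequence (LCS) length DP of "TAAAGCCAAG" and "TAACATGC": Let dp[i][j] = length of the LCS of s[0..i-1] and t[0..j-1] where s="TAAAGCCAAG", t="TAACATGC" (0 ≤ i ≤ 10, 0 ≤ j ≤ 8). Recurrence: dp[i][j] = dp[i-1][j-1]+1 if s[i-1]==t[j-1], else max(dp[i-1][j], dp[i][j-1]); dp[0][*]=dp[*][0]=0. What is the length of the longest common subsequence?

6

   ''  T  A  A  C  A  T  G  C
''  0  0  0  0  0  0  0  0  0
 T  0  1  1  1  1  1  1  1  1
 A  0  1  2  2  2  2  2  2  2
 A  0  1  2  3  3  3  3  3  3
 A  0  1  2  3  3  4  4  4  4
 G  0  1  2  3  3  4  4  5  5
 C  0  1  2  3  4  4  4  5  6
 C  0  1  2  3  4  4  4  5  6
 A  0  1  2  3  4  5  5  5  6
 A  0  1  2  3  4  5  5  5  6
 G  0  1  2  3  4  5  5  6  6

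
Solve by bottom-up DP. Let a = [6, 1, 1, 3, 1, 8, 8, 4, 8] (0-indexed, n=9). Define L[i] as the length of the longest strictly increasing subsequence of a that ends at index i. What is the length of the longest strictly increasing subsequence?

4

   i    0    1    2    3    4    5    6    7    8
a[i]    6    1    1    3    1    8    8    4    8
L[i]    1    1    1    2    1    3    3    3    4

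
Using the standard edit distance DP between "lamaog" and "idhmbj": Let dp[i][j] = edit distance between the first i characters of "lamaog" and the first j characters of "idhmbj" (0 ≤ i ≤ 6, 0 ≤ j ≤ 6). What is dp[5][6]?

   ''  i  d  h  m  b  j
''  0  1  2  3  4  5  6
 l  1  1  2  3  4  5  6
 a  2  2  2  3  4  5  6
 m  3  3  3  3  3  4  5
 a  4  4  4  4  4  4  5
 o  5  5  5  5  5  5  5
 g  6  6  6  6  6  6  6

5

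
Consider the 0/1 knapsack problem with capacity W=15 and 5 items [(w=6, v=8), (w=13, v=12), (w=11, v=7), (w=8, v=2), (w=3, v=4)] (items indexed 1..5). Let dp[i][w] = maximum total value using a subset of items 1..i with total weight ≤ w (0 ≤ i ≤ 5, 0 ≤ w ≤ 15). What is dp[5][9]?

i\w   0   1   2   3   4   5   6   7   8   9  10  11  12  13  14  15
  0   0   0   0   0   0   0   0   0   0   0   0   0   0   0   0   0
  1   0   0   0   0   0   0   8   8   8   8   8   8   8   8   8   8
  2   0   0   0   0   0   0   8   8   8   8   8   8   8  12  12  12
  3   0   0   0   0   0   0   8   8   8   8   8   8   8  12  12  12
  4   0   0   0   0   0   0   8   8   8   8   8   8   8  12  12  12
  5   0   0   0   4   4   4   8   8   8  12  12  12  12  12  12  12

12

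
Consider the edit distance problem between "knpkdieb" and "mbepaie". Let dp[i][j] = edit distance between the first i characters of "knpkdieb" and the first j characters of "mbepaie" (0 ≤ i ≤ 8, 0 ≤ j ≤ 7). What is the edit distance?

6

   ''  m  b  e  p  a  i  e
''  0  1  2  3  4  5  6  7
 k  1  1  2  3  4  5  6  7
 n  2  2  2  3  4  5  6  7
 p  3  3  3  3  3  4  5  6
 k  4  4  4  4  4  4  5  6
 d  5  5  5  5  5  5  5  6
 i  6  6  6  6  6  6  5  6
 e  7  7  7  6  7  7  6  5
 b  8  8  7  7  7  8  7  6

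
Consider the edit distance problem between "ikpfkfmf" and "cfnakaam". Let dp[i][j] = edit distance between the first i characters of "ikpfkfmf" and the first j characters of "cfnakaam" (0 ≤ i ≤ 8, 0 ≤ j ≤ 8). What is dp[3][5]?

   ''  c  f  n  a  k  a  a  m
''  0  1  2  3  4  5  6  7  8
 i  1  1  2  3  4  5  6  7  8
 k  2  2  2  3  4  4  5  6  7
 p  3  3  3  3  4  5  5  6  7
 f  4  4  3  4  4  5  6  6  7
 k  5  5  4  4  5  4  5  6  7
 f  6  6  5  5  5  5  5  6  7
 m  7  7  6  6  6  6  6  6  6
 f  8  8  7  7  7  7  7  7  7

5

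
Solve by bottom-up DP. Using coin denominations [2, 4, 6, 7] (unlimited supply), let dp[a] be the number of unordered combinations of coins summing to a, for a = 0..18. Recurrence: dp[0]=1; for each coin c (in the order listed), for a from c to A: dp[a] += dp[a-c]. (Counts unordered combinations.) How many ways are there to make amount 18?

14

after  coin     0     1     2     3     4     5     6     7     8     9    10    11    12    13    14    15    16    17    18
          2     1     0     1     0     1     0     1     0     1     0     1     0     1     0     1     0     1     0     1
          4     1     0     1     0     2     0     2     0     3     0     3     0     4     0     4     0     5     0     5
          6     1     0     1     0     2     0     3     0     4     0     5     0     7     0     8     0    10     0    12
          7     1     0     1     0     2     0     3     1     4     1     5     2     7     3     9     4    11     5    14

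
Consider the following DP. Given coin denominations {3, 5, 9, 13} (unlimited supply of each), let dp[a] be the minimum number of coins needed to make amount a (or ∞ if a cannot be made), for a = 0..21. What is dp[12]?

2

 a  0  1  2  3  4  5  6  7  8  9 10 11 12 13 14 15 16 17 18 19 20 21
dp  0  -  -  1  -  1  2  -  2  1  2  3  2  1  2  3  2  3  2  3  4  3
(- denotes ∞ / unreachable)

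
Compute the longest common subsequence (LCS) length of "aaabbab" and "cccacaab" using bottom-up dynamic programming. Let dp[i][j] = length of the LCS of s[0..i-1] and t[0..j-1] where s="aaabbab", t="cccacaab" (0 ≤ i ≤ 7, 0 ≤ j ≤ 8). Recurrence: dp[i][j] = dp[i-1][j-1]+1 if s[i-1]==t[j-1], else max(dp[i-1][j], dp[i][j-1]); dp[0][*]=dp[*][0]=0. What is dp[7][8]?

4

   ''  c  c  c  a  c  a  a  b
''  0  0  0  0  0  0  0  0  0
 a  0  0  0  0  1  1  1  1  1
 a  0  0  0  0  1  1  2  2  2
 a  0  0  0  0  1  1  2  3  3
 b  0  0  0  0  1  1  2  3  4
 b  0  0  0  0  1  1  2  3  4
 a  0  0  0  0  1  1  2  3  4
 b  0  0  0  0  1  1  2  3  4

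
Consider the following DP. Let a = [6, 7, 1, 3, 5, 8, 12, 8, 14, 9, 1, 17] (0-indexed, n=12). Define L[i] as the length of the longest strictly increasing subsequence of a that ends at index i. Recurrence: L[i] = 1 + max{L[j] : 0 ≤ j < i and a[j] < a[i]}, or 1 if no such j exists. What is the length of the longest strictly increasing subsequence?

   i    0    1    2    3    4    5    6    7    8    9   10   11
a[i]    6    7    1    3    5    8   12    8   14    9    1   17
L[i]    1    2    1    2    3    4    5    4    6    5    1    7

7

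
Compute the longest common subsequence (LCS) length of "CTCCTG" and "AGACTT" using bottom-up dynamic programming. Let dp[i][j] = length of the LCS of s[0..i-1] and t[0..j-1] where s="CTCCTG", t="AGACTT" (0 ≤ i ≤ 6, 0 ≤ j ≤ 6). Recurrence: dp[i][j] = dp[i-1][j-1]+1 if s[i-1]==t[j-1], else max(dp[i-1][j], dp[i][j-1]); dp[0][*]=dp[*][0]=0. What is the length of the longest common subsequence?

3

   ''  A  G  A  C  T  T
''  0  0  0  0  0  0  0
 C  0  0  0  0  1  1  1
 T  0  0  0  0  1  2  2
 C  0  0  0  0  1  2  2
 C  0  0  0  0  1  2  2
 T  0  0  0  0  1  2  3
 G  0  0  1  1  1  2  3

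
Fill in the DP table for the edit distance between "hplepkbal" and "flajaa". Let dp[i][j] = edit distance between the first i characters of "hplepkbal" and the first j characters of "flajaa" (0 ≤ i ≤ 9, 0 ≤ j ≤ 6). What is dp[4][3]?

3

   ''  f  l  a  j  a  a
''  0  1  2  3  4  5  6
 h  1  1  2  3  4  5  6
 p  2  2  2  3  4  5  6
 l  3  3  2  3  4  5  6
 e  4  4  3  3  4  5  6
 p  5  5  4  4  4  5  6
 k  6  6  5  5  5  5  6
 b  7  7  6  6  6  6  6
 a  8  8  7  6  7  6  6
 l  9  9  8  7  7  7  7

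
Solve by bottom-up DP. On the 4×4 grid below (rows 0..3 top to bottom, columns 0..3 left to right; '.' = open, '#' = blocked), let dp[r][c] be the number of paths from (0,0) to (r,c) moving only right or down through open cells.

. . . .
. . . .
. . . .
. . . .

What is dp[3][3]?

20

r\c   0   1   2   3
  0   1   1   1   1
  1   1   2   3   4
  2   1   3   6  10
  3   1   4  10  20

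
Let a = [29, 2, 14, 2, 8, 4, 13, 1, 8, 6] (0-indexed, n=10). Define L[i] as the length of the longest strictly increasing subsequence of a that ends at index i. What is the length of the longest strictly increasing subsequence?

3

   i    0    1    2    3    4    5    6    7    8    9
a[i]   29    2   14    2    8    4   13    1    8    6
L[i]    1    1    2    1    2    2    3    1    3    3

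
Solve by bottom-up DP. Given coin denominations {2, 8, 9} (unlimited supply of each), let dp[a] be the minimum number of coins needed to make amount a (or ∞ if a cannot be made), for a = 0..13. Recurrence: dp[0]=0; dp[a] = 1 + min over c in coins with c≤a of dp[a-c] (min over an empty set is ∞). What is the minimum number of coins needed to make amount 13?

3

 a  0  1  2  3  4  5  6  7  8  9 10 11 12 13
dp  0  -  1  -  2  -  3  -  1  1  2  2  3  3
(- denotes ∞ / unreachable)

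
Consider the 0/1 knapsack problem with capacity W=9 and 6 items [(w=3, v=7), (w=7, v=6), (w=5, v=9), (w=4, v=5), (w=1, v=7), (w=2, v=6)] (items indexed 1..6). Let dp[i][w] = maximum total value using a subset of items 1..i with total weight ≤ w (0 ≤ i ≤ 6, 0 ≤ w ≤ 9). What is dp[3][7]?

9

i\w   0   1   2   3   4   5   6   7   8   9
  0   0   0   0   0   0   0   0   0   0   0
  1   0   0   0   7   7   7   7   7   7   7
  2   0   0   0   7   7   7   7   7   7   7
  3   0   0   0   7   7   9   9   9  16  16
  4   0   0   0   7   7   9   9  12  16  16
  5   0   7   7   7  14  14  16  16  19  23
  6   0   7   7  13  14  14  20  20  22  23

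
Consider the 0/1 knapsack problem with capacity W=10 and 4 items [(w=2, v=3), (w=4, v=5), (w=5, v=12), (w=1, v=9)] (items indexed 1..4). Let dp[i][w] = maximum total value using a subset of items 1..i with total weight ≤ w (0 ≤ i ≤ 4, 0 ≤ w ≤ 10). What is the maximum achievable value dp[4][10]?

26

i\w   0   1   2   3   4   5   6   7   8   9  10
  0   0   0   0   0   0   0   0   0   0   0   0
  1   0   0   3   3   3   3   3   3   3   3   3
  2   0   0   3   3   5   5   8   8   8   8   8
  3   0   0   3   3   5  12  12  15  15  17  17
  4   0   9   9  12  12  14  21  21  24  24  26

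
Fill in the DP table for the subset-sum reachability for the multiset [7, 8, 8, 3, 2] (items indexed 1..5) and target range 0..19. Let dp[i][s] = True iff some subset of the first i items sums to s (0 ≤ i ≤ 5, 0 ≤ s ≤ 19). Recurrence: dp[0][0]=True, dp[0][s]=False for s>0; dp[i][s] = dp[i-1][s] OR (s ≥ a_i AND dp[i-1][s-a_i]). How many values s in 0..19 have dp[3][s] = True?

i\s   0   1   2   3   4   5   6   7   8   9  10  11  12  13  14  15  16  17  18  19
  0   T   F   F   F   F   F   F   F   F   F   F   F   F   F   F   F   F   F   F   F
  1   T   F   F   F   F   F   F   T   F   F   F   F   F   F   F   F   F   F   F   F
  2   T   F   F   F   F   F   F   T   T   F   F   F   F   F   F   T   F   F   F   F
  3   T   F   F   F   F   F   F   T   T   F   F   F   F   F   F   T   T   F   F   F
  4   T   F   F   T   F   F   F   T   T   F   T   T   F   F   F   T   T   F   T   T
  5   T   F   T   T   F   T   F   T   T   T   T   T   T   T   F   T   T   T   T   T

5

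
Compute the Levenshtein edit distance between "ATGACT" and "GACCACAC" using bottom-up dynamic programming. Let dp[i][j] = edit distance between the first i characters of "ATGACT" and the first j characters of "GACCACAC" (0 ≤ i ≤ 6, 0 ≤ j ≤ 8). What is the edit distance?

   ''  G  A  C  C  A  C  A  C
''  0  1  2  3  4  5  6  7  8
 A  1  1  1  2  3  4  5  6  7
 T  2  2  2  2  3  4  5  6  7
 G  3  2  3  3  3  4  5  6  7
 A  4  3  2  3  4  3  4  5  6
 C  5  4  3  2  3  4  3  4  5
 T  6  5  4  3  3  4  4  4  5

5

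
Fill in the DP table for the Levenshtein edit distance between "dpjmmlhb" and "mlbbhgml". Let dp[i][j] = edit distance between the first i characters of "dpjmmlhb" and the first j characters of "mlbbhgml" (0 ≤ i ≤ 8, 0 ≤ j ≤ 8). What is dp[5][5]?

   ''  m  l  b  b  h  g  m  l
''  0  1  2  3  4  5  6  7  8
 d  1  1  2  3  4  5  6  7  8
 p  2  2  2  3  4  5  6  7  8
 j  3  3  3  3  4  5  6  7  8
 m  4  3  4  4  4  5  6  6  7
 m  5  4  4  5  5  5  6  6  7
 l  6  5  4  5  6  6  6  7  6
 h  7  6  5  5  6  6  7  7  7
 b  8  7  6  5  5  6  7  8  8

5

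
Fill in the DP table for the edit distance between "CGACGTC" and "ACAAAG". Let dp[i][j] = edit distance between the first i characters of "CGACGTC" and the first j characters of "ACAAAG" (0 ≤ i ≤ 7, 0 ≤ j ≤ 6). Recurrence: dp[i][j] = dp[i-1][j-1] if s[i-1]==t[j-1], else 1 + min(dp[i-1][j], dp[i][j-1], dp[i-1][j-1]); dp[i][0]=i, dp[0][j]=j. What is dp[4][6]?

   ''  A  C  A  A  A  G
''  0  1  2  3  4  5  6
 C  1  1  1  2  3  4  5
 G  2  2  2  2  3  4  4
 A  3  2  3  2  2  3  4
 C  4  3  2  3  3  3  4
 G  5  4  3  3  4  4  3
 T  6  5  4  4  4  5  4
 C  7  6  5  5  5  5  5

4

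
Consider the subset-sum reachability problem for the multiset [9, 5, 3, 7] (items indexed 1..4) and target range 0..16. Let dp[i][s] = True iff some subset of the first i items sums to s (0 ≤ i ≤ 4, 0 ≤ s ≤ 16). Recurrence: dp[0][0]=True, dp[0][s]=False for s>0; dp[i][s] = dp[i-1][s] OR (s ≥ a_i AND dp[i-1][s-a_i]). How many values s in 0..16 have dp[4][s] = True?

i\s   0   1   2   3   4   5   6   7   8   9  10  11  12  13  14  15  16
  0   T   F   F   F   F   F   F   F   F   F   F   F   F   F   F   F   F
  1   T   F   F   F   F   F   F   F   F   T   F   F   F   F   F   F   F
  2   T   F   F   F   F   T   F   F   F   T   F   F   F   F   T   F   F
  3   T   F   F   T   F   T   F   F   T   T   F   F   T   F   T   F   F
  4   T   F   F   T   F   T   F   T   T   T   T   F   T   F   T   T   T

11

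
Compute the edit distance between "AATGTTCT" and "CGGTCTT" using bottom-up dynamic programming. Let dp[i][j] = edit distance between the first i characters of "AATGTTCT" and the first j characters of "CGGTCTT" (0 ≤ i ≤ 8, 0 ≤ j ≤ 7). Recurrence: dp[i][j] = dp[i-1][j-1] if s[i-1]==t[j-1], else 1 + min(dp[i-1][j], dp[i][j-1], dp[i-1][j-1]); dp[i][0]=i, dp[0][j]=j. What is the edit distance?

   ''  C  G  G  T  C  T  T
''  0  1  2  3  4  5  6  7
 A  1  1  2  3  4  5  6  7
 A  2  2  2  3  4  5  6  7
 T  3  3  3  3  3  4  5  6
 G  4  4  3  3  4  4  5  6
 T  5  5  4  4  3  4  4  5
 T  6  6  5  5  4  4  4  4
 C  7  6  6  6  5  4  5  5
 T  8  7  7  7  6  5  4  5

5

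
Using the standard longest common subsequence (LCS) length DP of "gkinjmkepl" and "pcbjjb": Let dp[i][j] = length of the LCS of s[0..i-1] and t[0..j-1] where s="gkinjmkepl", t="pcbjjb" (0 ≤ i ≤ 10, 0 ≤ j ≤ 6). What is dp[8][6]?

1

   ''  p  c  b  j  j  b
''  0  0  0  0  0  0  0
 g  0  0  0  0  0  0  0
 k  0  0  0  0  0  0  0
 i  0  0  0  0  0  0  0
 n  0  0  0  0  0  0  0
 j  0  0  0  0  1  1  1
 m  0  0  0  0  1  1  1
 k  0  0  0  0  1  1  1
 e  0  0  0  0  1  1  1
 p  0  1  1  1  1  1  1
 l  0  1  1  1  1  1  1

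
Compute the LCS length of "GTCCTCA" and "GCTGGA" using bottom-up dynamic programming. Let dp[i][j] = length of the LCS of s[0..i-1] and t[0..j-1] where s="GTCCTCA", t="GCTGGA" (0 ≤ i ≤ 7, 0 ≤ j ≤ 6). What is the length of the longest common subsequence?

   ''  G  C  T  G  G  A
''  0  0  0  0  0  0  0
 G  0  1  1  1  1  1  1
 T  0  1  1  2  2  2  2
 C  0  1  2  2  2  2  2
 C  0  1  2  2  2  2  2
 T  0  1  2  3  3  3  3
 C  0  1  2  3  3  3  3
 A  0  1  2  3  3  3  4

4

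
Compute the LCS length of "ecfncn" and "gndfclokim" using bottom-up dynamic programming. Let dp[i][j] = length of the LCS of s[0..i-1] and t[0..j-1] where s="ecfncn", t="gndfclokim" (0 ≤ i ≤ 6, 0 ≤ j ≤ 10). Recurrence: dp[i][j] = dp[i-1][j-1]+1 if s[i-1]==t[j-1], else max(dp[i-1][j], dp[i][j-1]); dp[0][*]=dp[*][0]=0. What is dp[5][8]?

   ''  g  n  d  f  c  l  o  k  i  m
''  0  0  0  0  0  0  0  0  0  0  0
 e  0  0  0  0  0  0  0  0  0  0  0
 c  0  0  0  0  0  1  1  1  1  1  1
 f  0  0  0  0  1  1  1  1  1  1  1
 n  0  0  1  1  1  1  1  1  1  1  1
 c  0  0  1  1  1  2  2  2  2  2  2
 n  0  0  1  1  1  2  2  2  2  2  2

2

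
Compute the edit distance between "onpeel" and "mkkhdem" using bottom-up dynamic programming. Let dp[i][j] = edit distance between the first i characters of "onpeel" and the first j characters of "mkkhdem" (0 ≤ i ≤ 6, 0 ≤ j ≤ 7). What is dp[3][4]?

   ''  m  k  k  h  d  e  m
''  0  1  2  3  4  5  6  7
 o  1  1  2  3  4  5  6  7
 n  2  2  2  3  4  5  6  7
 p  3  3  3  3  4  5  6  7
 e  4  4  4  4  4  5  5  6
 e  5  5  5  5  5  5  5  6
 l  6  6  6  6  6  6  6  6

4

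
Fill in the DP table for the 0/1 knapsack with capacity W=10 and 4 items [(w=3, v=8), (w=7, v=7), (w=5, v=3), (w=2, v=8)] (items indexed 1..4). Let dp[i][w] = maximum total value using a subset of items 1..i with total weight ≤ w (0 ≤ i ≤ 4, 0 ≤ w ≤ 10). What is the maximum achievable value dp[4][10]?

i\w   0   1   2   3   4   5   6   7   8   9  10
  0   0   0   0   0   0   0   0   0   0   0   0
  1   0   0   0   8   8   8   8   8   8   8   8
  2   0   0   0   8   8   8   8   8   8   8  15
  3   0   0   0   8   8   8   8   8  11  11  15
  4   0   0   8   8   8  16  16  16  16  16  19

19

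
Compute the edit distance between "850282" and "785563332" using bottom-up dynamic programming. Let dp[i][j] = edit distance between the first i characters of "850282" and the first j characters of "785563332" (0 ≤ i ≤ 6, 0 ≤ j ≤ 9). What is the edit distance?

   ''  7  8  5  5  6  3  3  3  2
''  0  1  2  3  4  5  6  7  8  9
 8  1  1  1  2  3  4  5  6  7  8
 5  2  2  2  1  2  3  4  5  6  7
 0  3  3  3  2  2  3  4  5  6  7
 2  4  4  4  3  3  3  4  5  6  6
 8  5  5  4  4  4  4  4  5  6  7
 2  6  6  5  5  5  5  5  5  6  6

6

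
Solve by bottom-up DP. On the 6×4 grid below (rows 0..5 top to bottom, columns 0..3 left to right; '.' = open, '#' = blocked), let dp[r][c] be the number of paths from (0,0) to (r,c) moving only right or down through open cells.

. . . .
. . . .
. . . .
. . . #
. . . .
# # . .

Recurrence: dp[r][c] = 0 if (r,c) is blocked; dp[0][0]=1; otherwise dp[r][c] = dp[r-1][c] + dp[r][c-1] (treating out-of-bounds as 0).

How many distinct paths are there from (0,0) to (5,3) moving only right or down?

30

r\c   0   1   2   3
  0   1   1   1   1
  1   1   2   3   4
  2   1   3   6  10
  3   1   4  10   0
  4   1   5  15  15
  5   0   0  15  30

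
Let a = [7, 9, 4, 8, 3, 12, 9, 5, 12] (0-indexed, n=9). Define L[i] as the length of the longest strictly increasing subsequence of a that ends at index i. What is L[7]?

   i    0    1    2    3    4    5    6    7    8
a[i]    7    9    4    8    3   12    9    5   12
L[i]    1    2    1    2    1    3    3    2    4

2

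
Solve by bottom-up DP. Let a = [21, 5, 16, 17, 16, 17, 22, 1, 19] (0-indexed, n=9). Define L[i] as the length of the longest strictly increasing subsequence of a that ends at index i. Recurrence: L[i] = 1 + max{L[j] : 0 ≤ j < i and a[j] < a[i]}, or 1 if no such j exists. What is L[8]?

4

   i    0    1    2    3    4    5    6    7    8
a[i]   21    5   16   17   16   17   22    1   19
L[i]    1    1    2    3    2    3    4    1    4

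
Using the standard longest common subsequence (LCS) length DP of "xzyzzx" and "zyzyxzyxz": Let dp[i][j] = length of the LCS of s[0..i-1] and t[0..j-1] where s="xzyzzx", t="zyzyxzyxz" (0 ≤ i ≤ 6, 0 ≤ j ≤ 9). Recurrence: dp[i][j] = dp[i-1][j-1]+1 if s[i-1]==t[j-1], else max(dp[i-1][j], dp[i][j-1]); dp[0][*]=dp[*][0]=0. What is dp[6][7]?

   ''  z  y  z  y  x  z  y  x  z
''  0  0  0  0  0  0  0  0  0  0
 x  0  0  0  0  0  1  1  1  1  1
 z  0  1  1  1  1  1  2  2  2  2
 y  0  1  2  2  2  2  2  3  3  3
 z  0  1  2  3  3  3  3  3  3  4
 z  0  1  2  3  3  3  4  4  4  4
 x  0  1  2  3  3  4  4  4  5  5

4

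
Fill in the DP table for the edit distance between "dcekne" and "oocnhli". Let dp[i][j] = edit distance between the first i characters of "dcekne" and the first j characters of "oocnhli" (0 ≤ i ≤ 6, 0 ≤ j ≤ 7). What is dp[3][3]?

   ''  o  o  c  n  h  l  i
''  0  1  2  3  4  5  6  7
 d  1  1  2  3  4  5  6  7
 c  2  2  2  2  3  4  5  6
 e  3  3  3  3  3  4  5  6
 k  4  4  4  4  4  4  5  6
 n  5  5  5  5  4  5  5  6
 e  6  6  6  6  5  5  6  6

3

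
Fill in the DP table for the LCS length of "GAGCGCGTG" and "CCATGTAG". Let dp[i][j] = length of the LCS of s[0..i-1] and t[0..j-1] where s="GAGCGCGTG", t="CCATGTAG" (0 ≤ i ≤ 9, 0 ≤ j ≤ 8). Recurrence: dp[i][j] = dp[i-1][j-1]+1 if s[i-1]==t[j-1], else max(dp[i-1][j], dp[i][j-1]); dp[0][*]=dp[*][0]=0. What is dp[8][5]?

3

   ''  C  C  A  T  G  T  A  G
''  0  0  0  0  0  0  0  0  0
 G  0  0  0  0  0  1  1  1  1
 A  0  0  0  1  1  1  1  2  2
 G  0  0  0  1  1  2  2  2  3
 C  0  1  1  1  1  2  2  2  3
 G  0  1  1  1  1  2  2  2  3
 C  0  1  2  2  2  2  2  2  3
 G  0  1  2  2  2  3  3  3  3
 T  0  1  2  2  3  3  4  4  4
 G  0  1  2  2  3  4  4  4  5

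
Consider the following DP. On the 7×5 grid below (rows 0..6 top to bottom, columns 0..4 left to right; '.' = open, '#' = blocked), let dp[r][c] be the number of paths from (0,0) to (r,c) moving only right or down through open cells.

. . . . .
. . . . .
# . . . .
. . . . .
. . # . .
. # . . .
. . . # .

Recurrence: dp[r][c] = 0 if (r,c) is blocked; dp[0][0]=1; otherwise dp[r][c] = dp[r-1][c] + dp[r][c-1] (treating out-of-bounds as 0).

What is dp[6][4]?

r\c   0   1   2   3   4
  0   1   1   1   1   1
  1   1   2   3   4   5
  2   0   2   5   9  14
  3   0   2   7  16  30
  4   0   2   0  16  46
  5   0   0   0  16  62
  6   0   0   0   0  62

62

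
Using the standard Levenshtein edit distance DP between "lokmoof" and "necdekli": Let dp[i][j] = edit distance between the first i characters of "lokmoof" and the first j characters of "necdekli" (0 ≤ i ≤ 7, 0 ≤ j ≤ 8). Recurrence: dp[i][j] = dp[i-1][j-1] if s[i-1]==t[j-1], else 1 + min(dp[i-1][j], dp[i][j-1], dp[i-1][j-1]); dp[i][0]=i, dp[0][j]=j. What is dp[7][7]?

   ''  n  e  c  d  e  k  l  i
''  0  1  2  3  4  5  6  7  8
 l  1  1  2  3  4  5  6  6  7
 o  2  2  2  3  4  5  6  7  7
 k  3  3  3  3  4  5  5  6  7
 m  4  4  4  4  4  5  6  6  7
 o  5  5  5  5  5  5  6  7  7
 o  6  6  6  6  6  6  6  7  8
 f  7  7  7  7  7  7  7  7  8

7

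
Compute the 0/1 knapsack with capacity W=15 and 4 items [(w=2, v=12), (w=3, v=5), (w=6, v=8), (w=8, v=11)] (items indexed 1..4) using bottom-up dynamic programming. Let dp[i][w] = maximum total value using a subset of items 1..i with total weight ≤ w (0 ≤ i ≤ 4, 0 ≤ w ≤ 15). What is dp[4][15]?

i\w   0   1   2   3   4   5   6   7   8   9  10  11  12  13  14  15
  0   0   0   0   0   0   0   0   0   0   0   0   0   0   0   0   0
  1   0   0  12  12  12  12  12  12  12  12  12  12  12  12  12  12
  2   0   0  12  12  12  17  17  17  17  17  17  17  17  17  17  17
  3   0   0  12  12  12  17  17  17  20  20  20  25  25  25  25  25
  4   0   0  12  12  12  17  17  17  20  20  23  25  25  28  28  28

28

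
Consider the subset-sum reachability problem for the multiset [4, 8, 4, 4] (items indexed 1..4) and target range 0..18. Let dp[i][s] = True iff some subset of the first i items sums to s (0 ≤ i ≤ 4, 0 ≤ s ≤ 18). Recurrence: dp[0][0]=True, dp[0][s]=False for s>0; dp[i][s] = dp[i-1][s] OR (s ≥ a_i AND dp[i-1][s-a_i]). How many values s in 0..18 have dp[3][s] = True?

i\s   0   1   2   3   4   5   6   7   8   9  10  11  12  13  14  15  16  17  18
  0   T   F   F   F   F   F   F   F   F   F   F   F   F   F   F   F   F   F   F
  1   T   F   F   F   T   F   F   F   F   F   F   F   F   F   F   F   F   F   F
  2   T   F   F   F   T   F   F   F   T   F   F   F   T   F   F   F   F   F   F
  3   T   F   F   F   T   F   F   F   T   F   F   F   T   F   F   F   T   F   F
  4   T   F   F   F   T   F   F   F   T   F   F   F   T   F   F   F   T   F   F

5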